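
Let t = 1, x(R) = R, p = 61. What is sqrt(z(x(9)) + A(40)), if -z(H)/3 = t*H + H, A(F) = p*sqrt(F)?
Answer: sqrt(-54 + 122*sqrt(10)) ≈ 18.215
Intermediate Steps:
A(F) = 61*sqrt(F)
z(H) = -6*H (z(H) = -3*(1*H + H) = -3*(H + H) = -6*H)
sqrt(z(x(9)) + A(40)) = sqrt(-6*9 + 61*sqrt(40)) = sqrt(-54 + 61*(2*sqrt(10))) = sqrt(-54 + 122*sqrt(10))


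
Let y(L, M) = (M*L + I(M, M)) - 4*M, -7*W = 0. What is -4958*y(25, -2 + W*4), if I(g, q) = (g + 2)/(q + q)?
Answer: 208236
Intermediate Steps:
I(g, q) = (2 + g)/(2*q) (I(g, q) = (2 + g)/((2*q)) = (2 + g)*(1/(2*q)) = (2 + g)/(2*q))
W = 0 (W = -⅐*0 = 0)
y(L, M) = -4*M + L*M + (2 + M)/(2*M) (y(L, M) = (M*L + (2 + M)/(2*M)) - 4*M = (L*M + (2 + M)/(2*M)) - 4*M = -4*M + L*M + (2 + M)/(2*M))
-4958*y(25, -2 + W*4) = -4958*(½ + 1/(-2 + 0*4) - 4*(-2 + 0*4) + 25*(-2 + 0*4)) = -4958*(½ + 1/(-2 + 0) - 4*(-2 + 0) + 25*(-2 + 0)) = -4958*(½ + 1/(-2) - 4*(-2) + 25*(-2)) = -4958*(½ - ½ + 8 - 50) = -4958*(-42) = 208236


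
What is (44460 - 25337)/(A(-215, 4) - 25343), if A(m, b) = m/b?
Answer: -76492/101587 ≈ -0.75297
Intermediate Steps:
(44460 - 25337)/(A(-215, 4) - 25343) = (44460 - 25337)/(-215/4 - 25343) = 19123/(-215*¼ - 25343) = 19123/(-215/4 - 25343) = 19123/(-101587/4) = 19123*(-4/101587) = -76492/101587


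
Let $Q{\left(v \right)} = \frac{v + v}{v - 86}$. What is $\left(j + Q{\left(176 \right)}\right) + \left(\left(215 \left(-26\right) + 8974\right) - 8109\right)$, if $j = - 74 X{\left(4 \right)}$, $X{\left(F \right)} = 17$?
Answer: $- \frac{269059}{45} \approx -5979.1$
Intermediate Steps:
$Q{\left(v \right)} = \frac{2 v}{-86 + v}$
$j = -1258$ ($j = \left(-74\right) 17 = -1258$)
$\left(j + Q{\left(176 \right)}\right) + \left(\left(215 \left(-26\right) + 8974\right) - 8109\right) = \left(-1258 + 2 \cdot 176 \frac{1}{-86 + 176}\right) + \left(\left(215 \left(-26\right) + 8974\right) - 8109\right) = \left(-1258 + 2 \cdot 176 \cdot \frac{1}{90}\right) + \left(\left(-5590 + 8974\right) - 8109\right) = \left(-1258 + 2 \cdot 176 \cdot \frac{1}{90}\right) + \left(3384 - 8109\right) = \left(-1258 + \frac{176}{45}\right) - 4725 = - \frac{56434}{45} - 4725 = - \frac{269059}{45}$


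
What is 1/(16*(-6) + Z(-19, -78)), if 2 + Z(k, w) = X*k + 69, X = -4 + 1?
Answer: 1/28 ≈ 0.035714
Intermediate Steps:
X = -3
Z(k, w) = 67 - 3*k (Z(k, w) = -2 + (-3*k + 69) = -2 + (69 - 3*k) = 67 - 3*k)
1/(16*(-6) + Z(-19, -78)) = 1/(16*(-6) + (67 - 3*(-19))) = 1/(-96 + (67 + 57)) = 1/(-96 + 124) = 1/28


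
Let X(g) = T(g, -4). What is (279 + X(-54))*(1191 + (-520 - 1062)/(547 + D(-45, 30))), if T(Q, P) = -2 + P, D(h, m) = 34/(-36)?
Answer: 3188056599/9829 ≈ 3.2435e+5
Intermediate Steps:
D(h, m) = -17/18 (D(h, m) = 34*(-1/36) = -17/18)
X(g) = -6 (X(g) = -2 - 4 = -6)
(279 + X(-54))*(1191 + (-520 - 1062)/(547 + D(-45, 30))) = (279 - 6)*(1191 + (-520 - 1062)/(547 - 17/18)) = 273*(1191 - 1582/9829/18) = 273*(1191 - 1582*18/9829) = 273*(1191 - 28476/9829) = 273*(11677863/9829) = 3188056599/9829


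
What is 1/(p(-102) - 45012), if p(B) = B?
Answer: -1/45114 ≈ -2.2166e-5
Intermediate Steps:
1/(p(-102) - 45012) = 1/(-102 - 45012) = 1/(-45114) = -1/45114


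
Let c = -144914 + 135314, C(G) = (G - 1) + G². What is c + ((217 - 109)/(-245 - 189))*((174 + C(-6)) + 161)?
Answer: -300408/31 ≈ -9690.6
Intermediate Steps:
C(G) = -1 + G + G² (C(G) = (-1 + G) + G² = -1 + G + G²)
c = -9600
c + ((217 - 109)/(-245 - 189))*((174 + C(-6)) + 161) = -9600 + ((217 - 109)/(-245 - 189))*((174 + (-1 - 6 + (-6)²)) + 161) = -9600 + (108/(-434))*((174 + (-1 - 6 + 36)) + 161) = -9600 + (108*(-1/434))*((174 + 29) + 161) = -9600 - 54*(203 + 161)/217 = -9600 - 54/217*364 = -9600 - 2808/31 = -300408/31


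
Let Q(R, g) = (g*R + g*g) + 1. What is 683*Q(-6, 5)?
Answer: -2732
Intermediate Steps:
Q(R, g) = 1 + g² + R*g (Q(R, g) = (R*g + g²) + 1 = (g² + R*g) + 1 = 1 + g² + R*g)
683*Q(-6, 5) = 683*(1 + 5² - 6*5) = 683*(1 + 25 - 30) = 683*(-4) = -2732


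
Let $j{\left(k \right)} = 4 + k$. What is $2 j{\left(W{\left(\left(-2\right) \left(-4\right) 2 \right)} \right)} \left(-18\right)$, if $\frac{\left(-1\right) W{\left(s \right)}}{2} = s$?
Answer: $1008$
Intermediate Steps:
$W{\left(s \right)} = - 2 s$
$2 j{\left(W{\left(\left(-2\right) \left(-4\right) 2 \right)} \right)} \left(-18\right) = 2 \left(4 - 2 \left(-2\right) \left(-4\right) 2\right) \left(-18\right) = 2 \left(4 - 2 \cdot 8 \cdot 2\right) \left(-18\right) = 2 \left(4 - 32\right) \left(-18\right) = 2 \left(-28\right) \left(-18\right) = \left(-56\right) \left(-18\right) = 1008$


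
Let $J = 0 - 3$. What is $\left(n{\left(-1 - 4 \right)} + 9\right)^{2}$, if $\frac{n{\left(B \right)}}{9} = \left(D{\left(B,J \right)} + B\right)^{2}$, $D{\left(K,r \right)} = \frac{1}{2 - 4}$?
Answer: $\frac{1265625}{16} \approx 79102.0$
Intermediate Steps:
$J = -3$ ($J = 0 - 3 = -3$)
$D{\left(K,r \right)} = - \frac{1}{2}$ ($D{\left(K,r \right)} = \frac{1}{-2} = - \frac{1}{2}$)
$n{\left(B \right)} = 9 \left(- \frac{1}{2} + B\right)^{2}$
$\left(n{\left(-1 - 4 \right)} + 9\right)^{2} = \left(\frac{9 \left(-1 + 2 \left(-1 - 4\right)\right)^{2}}{4} + 9\right)^{2} = \left(\frac{9 \left(-1 + 2 \left(-5\right)\right)^{2}}{4} + 9\right)^{2} = \left(\frac{9 \left(-1 - 10\right)^{2}}{4} + 9\right)^{2} = \left(\frac{9 \left(-11\right)^{2}}{4} + 9\right)^{2} = \left(\frac{9}{4} \cdot 121 + 9\right)^{2} = \left(\frac{1089}{4} + 9\right)^{2} = \left(\frac{1125}{4}\right)^{2} = \frac{1265625}{16}$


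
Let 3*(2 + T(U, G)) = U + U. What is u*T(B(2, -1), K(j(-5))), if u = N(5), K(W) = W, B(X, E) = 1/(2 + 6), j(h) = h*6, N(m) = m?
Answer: -115/12 ≈ -9.5833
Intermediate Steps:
j(h) = 6*h
B(X, E) = ⅛ (B(X, E) = 1/8 = ⅛)
T(U, G) = -2 + 2*U/3 (T(U, G) = -2 + (U + U)/3 = -2 + (2*U)/3 = -2 + 2*U/3)
u = 5
u*T(B(2, -1), K(j(-5))) = 5*(-2 + (⅔)*(⅛)) = 5*(-2 + 1/12) = 5*(-23/12) = -115/12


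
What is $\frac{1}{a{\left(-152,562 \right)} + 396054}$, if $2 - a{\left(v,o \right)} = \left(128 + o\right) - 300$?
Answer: $\frac{1}{395666} \approx 2.5274 \cdot 10^{-6}$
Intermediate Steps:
$a{\left(v,o \right)} = 174 - o$ ($a{\left(v,o \right)} = 2 - \left(\left(128 + o\right) - 300\right) = 2 - \left(-172 + o\right) = 174 - o$)
$\frac{1}{a{\left(-152,562 \right)} + 396054} = \frac{1}{\left(174 - 562\right) + 396054} = \frac{1}{-388 + 396054} = \frac{1}{395666}$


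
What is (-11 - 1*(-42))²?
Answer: 961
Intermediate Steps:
(-11 - 1*(-42))² = (-11 + 42)² = 31² = 961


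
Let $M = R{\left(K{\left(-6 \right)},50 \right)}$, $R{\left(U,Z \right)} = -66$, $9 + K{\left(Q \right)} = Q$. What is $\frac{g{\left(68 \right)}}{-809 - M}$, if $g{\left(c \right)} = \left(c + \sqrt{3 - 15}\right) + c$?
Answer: $- \frac{136}{743} - \frac{2 i \sqrt{3}}{743} \approx -0.18304 - 0.0046623 i$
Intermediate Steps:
$K{\left(Q \right)} = -9 + Q$
$M = -66$
$g{\left(c \right)} = 2 c + 2 i \sqrt{3}$ ($g{\left(c \right)} = \left(c + \sqrt{-12}\right) + c = \left(c + 2 i \sqrt{3}\right) + c = 2 c + 2 i \sqrt{3}$)
$\frac{g{\left(68 \right)}}{-809 - M} = \frac{2 \cdot 68 + 2 i \sqrt{3}}{-809 - -66} = \frac{136 + 2 i \sqrt{3}}{-809 + 66} = \frac{136 + 2 i \sqrt{3}}{-743} = \left(136 + 2 i \sqrt{3}\right) \left(- \frac{1}{743}\right) = - \frac{136}{743} - \frac{2 i \sqrt{3}}{743}$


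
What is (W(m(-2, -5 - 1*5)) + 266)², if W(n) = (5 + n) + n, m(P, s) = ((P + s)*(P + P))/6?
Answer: 82369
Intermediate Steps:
m(P, s) = P*(P + s)/3 (m(P, s) = ((P + s)*(2*P))*(⅙) = (2*P*(P + s))*(⅙) = P*(P + s)/3)
W(n) = 5 + 2*n
(W(m(-2, -5 - 1*5)) + 266)² = ((5 + 2*((⅓)*(-2)*(-2 + (-5 - 1*5)))) + 266)² = ((5 + 2*((⅓)*(-2)*(-2 + (-5 - 5)))) + 266)² = ((5 + 2*((⅓)*(-2)*(-2 - 10))) + 266)² = ((5 + 2*((⅓)*(-2)*(-12))) + 266)² = ((5 + 2*8) + 266)² = ((5 + 16) + 266)² = (21 + 266)² = 287² = 82369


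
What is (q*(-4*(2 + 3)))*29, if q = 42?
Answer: -24360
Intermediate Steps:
(q*(-4*(2 + 3)))*29 = (42*(-4*(2 + 3)))*29 = (42*(-4*5))*29 = (42*(-20))*29 = -840*29 = -24360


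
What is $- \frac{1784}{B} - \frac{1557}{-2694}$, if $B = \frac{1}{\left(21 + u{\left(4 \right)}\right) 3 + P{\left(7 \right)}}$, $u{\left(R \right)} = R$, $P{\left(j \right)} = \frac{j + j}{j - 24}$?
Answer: $- \frac{2020153529}{15266} \approx -1.3233 \cdot 10^{5}$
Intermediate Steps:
$P{\left(j \right)} = \frac{2 j}{-24 + j}$
$B = \frac{17}{1261}$ ($B = \frac{1}{\left(21 + 4\right) 3 + 2 \cdot 7 \frac{1}{-24 + 7}} = \frac{1}{25 \cdot 3 + 2 \cdot 7 \frac{1}{-17}} = \frac{1}{75 + 2 \cdot 7 \left(- \frac{1}{17}\right)} = \frac{1}{75 - \frac{14}{17}} = \frac{1}{\frac{1261}{17}} = \frac{17}{1261} \approx 0.013481$)
$- \frac{1784}{B} - \frac{1557}{-2694} = - \frac{1784}{\frac{17}{1261}} - \frac{1557}{-2694} = \left(-1784\right) \frac{1261}{17} - - \frac{519}{898} = - \frac{2249624}{17} + \frac{519}{898} = - \frac{2020153529}{15266}$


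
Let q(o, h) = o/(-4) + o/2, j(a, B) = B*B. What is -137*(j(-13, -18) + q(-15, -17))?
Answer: -175497/4 ≈ -43874.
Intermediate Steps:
j(a, B) = B**2
q(o, h) = o/4 (q(o, h) = o*(-1/4) + o*(1/2) = -o/4 + o/2 = o/4)
-137*(j(-13, -18) + q(-15, -17)) = -137*((-18)**2 + (1/4)*(-15)) = -137*(324 - 15/4) = -137*1281/4 = -175497/4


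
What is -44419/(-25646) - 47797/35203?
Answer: 337880195/902816138 ≈ 0.37425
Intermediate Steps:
-44419/(-25646) - 47797/35203 = -44419*(-1/25646) - 47797*1/35203 = 44419/25646 - 47797/35203 = 337880195/902816138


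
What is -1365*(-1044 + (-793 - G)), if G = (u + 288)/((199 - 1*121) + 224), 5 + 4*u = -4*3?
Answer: 3030615315/1208 ≈ 2.5088e+6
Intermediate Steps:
u = -17/4 (u = -5/4 + (-4*3)/4 = -5/4 + (¼)*(-12) = -5/4 - 3 = -17/4 ≈ -4.2500)
G = 1135/1208 (G = (-17/4 + 288)/((199 - 1*121) + 224) = 1135/(4*((199 - 121) + 224)) = 1135/(4*(78 + 224)) = (1135/4)/302 = (1135/4)*(1/302) = 1135/1208 ≈ 0.93957)
-1365*(-1044 + (-793 - G)) = -1365*(-1044 + (-793 - 1*1135/1208)) = -1365*(-1044 + (-793 - 1135/1208)) = -1365*(-1044 - 959079/1208) = -1365*(-2220231/1208) = 3030615315/1208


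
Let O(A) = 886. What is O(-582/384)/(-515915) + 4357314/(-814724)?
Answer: -1124362748887/210164166230 ≈ -5.3499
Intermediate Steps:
O(-582/384)/(-515915) + 4357314/(-814724) = 886/(-515915) + 4357314/(-814724) = 886*(-1/515915) + 4357314*(-1/814724) = -886/515915 - 2178657/407362 = -1124362748887/210164166230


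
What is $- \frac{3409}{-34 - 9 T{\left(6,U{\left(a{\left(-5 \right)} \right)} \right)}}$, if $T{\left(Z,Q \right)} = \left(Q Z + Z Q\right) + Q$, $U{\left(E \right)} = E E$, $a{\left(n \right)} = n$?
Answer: $\frac{3409}{2959} \approx 1.1521$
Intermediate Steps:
$U{\left(E \right)} = E^{2}$
$T{\left(Z,Q \right)} = Q + 2 Q Z$ ($T{\left(Z,Q \right)} = \left(Q Z + Q Z\right) + Q = 2 Q Z + Q = Q + 2 Q Z$)
$- \frac{3409}{-34 - 9 T{\left(6,U{\left(a{\left(-5 \right)} \right)} \right)}} = - \frac{3409}{-34 - 9 \left(-5\right)^{2} \left(1 + 2 \cdot 6\right)} = - \frac{3409}{-34 - 9 \cdot 25 \left(1 + 12\right)} = - \frac{3409}{-34 - 9 \cdot 25 \cdot 13} = - \frac{3409}{-34 - 2925} = - \frac{3409}{-2959} = \left(-3409\right) \left(- \frac{1}{2959}\right) = \frac{3409}{2959}$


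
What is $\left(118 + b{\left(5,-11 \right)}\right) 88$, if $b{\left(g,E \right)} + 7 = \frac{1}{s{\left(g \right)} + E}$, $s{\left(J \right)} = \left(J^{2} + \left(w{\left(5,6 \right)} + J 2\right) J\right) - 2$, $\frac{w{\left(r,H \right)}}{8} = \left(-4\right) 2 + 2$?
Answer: $\frac{869308}{89} \approx 9767.5$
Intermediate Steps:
$w{\left(r,H \right)} = -48$ ($w{\left(r,H \right)} = 8 \left(\left(-4\right) 2 + 2\right) = 8 \left(-8 + 2\right) = 8 \left(-6\right) = -48$)
$s{\left(J \right)} = -2 + J^{2} + J \left(-48 + 2 J\right)$ ($s{\left(J \right)} = \left(J^{2} + \left(-48 + J 2\right) J\right) - 2 = \left(J^{2} + \left(-48 + 2 J\right) J\right) - 2 = \left(J^{2} + J \left(-48 + 2 J\right)\right) - 2 = -2 + J^{2} + J \left(-48 + 2 J\right)$)
$b{\left(g,E \right)} = -7 + \frac{1}{-2 + E - 48 g + 3 g^{2}}$ ($b{\left(g,E \right)} = -7 + \frac{1}{\left(-2 - 48 g + 3 g^{2}\right) + E} = -7 + \frac{1}{-2 + E - 48 g + 3 g^{2}}$)
$\left(118 + b{\left(5,-11 \right)}\right) 88 = \left(118 + \frac{15 - 21 \cdot 5^{2} - -77 + 336 \cdot 5}{-2 - 11 - 240 + 3 \cdot 5^{2}}\right) 88 = \left(118 + \frac{15 - 525 + 77 + 1680}{-2 - 11 - 240 + 3 \cdot 25}\right) 88 = \left(118 + \frac{15 - 525 + 77 + 1680}{-2 - 11 - 240 + 75}\right) 88 = \left(118 + \frac{1}{-178} \cdot 1247\right) 88 = \left(118 - \frac{1247}{178}\right) 88 = \frac{19757}{178} \cdot 88 = \frac{869308}{89}$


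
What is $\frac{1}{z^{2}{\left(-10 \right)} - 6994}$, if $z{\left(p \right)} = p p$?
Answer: $\frac{1}{3006} \approx 0.00033267$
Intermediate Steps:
$z{\left(p \right)} = p^{2}$
$\frac{1}{z^{2}{\left(-10 \right)} - 6994} = \frac{1}{\left(\left(-10\right)^{2}\right)^{2} - 6994} = \frac{1}{100^{2} - 6994} = \frac{1}{10000 - 6994} = \frac{1}{3006}$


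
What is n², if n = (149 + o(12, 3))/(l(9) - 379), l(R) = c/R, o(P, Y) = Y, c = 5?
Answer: 467856/2900209 ≈ 0.16132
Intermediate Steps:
l(R) = 5/R
n = -684/1703 (n = (149 + 3)/(5/9 - 379) = 152/(5*(⅑) - 379) = 152/(5/9 - 379) = 152/(-3406/9) = 152*(-9/3406) = -684/1703 ≈ -0.40164)
n² = (-684/1703)² = 467856/2900209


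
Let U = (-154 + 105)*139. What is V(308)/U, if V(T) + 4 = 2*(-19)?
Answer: 6/973 ≈ 0.0061665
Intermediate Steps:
U = -6811 (U = -49*139 = -6811)
V(T) = -42 (V(T) = -4 + 2*(-19) = -4 - 38 = -42)
V(308)/U = -42/(-6811) = -42*(-1/6811) = 6/973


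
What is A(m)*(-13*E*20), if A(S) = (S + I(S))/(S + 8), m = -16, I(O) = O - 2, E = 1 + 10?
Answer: -12155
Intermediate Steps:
E = 11
I(O) = -2 + O
A(S) = (-2 + 2*S)/(8 + S) (A(S) = (S + (-2 + S))/(S + 8) = (-2 + 2*S)/(8 + S))
A(m)*(-13*E*20) = (2*(-1 - 16)/(8 - 16))*(-13*11*20) = (2*(-17)/(-8))*(-143*20) = (2*(-⅛)*(-17))*(-2860) = (17/4)*(-2860) = -12155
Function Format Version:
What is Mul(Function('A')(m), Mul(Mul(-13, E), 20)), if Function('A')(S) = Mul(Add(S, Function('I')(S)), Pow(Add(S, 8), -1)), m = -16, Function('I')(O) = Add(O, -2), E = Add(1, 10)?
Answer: -12155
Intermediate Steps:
E = 11
Function('I')(O) = Add(-2, O)
Function('A')(S) = Mul(Pow(Add(8, S), -1), Add(-2, Mul(2, S))) (Function('A')(S) = Mul(Add(S, Add(-2, S)), Pow(Add(S, 8), -1)) = Mul(Add(-2, Mul(2, S)), Pow(Add(8, S), -1)) = Mul(Pow(Add(8, S), -1), Add(-2, Mul(2, S))))
Mul(Function('A')(m), Mul(Mul(-13, E), 20)) = Mul(Mul(2, Pow(Add(8, -16), -1), Add(-1, -16)), Mul(Mul(-13, 11), 20)) = Mul(Mul(2, Pow(-8, -1), -17), Mul(-143, 20)) = Mul(Mul(2, Rational(-1, 8), -17), -2860) = Mul(Rational(17, 4), -2860) = -12155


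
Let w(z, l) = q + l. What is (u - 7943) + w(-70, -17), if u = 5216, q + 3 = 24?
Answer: -2723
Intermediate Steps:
q = 21 (q = -3 + 24 = 21)
w(z, l) = 21 + l
(u - 7943) + w(-70, -17) = (5216 - 7943) + (21 - 17) = -2727 + 4 = -2723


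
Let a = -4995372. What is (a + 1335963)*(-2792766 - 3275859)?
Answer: 22207580942625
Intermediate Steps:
(a + 1335963)*(-2792766 - 3275859) = (-4995372 + 1335963)*(-2792766 - 3275859) = -3659409*(-6068625) = 22207580942625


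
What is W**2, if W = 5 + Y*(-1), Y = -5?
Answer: 100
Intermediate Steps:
W = 10 (W = 5 - 5*(-1) = 5 + 5 = 10)
W**2 = 10**2 = 100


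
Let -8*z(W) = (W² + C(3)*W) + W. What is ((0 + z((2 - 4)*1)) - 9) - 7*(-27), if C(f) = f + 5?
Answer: 727/4 ≈ 181.75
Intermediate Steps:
C(f) = 5 + f
z(W) = -9*W/8 - W²/8 (z(W) = -((W² + (5 + 3)*W) + W)/8 = -((W² + 8*W) + W)/8 = -(W² + 9*W)/8 = -9*W/8 - W²/8)
((0 + z((2 - 4)*1)) - 9) - 7*(-27) = ((0 - (2 - 4)*1*(9 + (2 - 4)*1)/8) - 9) - 7*(-27) = ((0 - (-2*1)*(9 - 2*1)/8) - 9) + 189 = ((0 - ⅛*(-2)*(9 - 2)) - 9) + 189 = ((0 - ⅛*(-2)*7) - 9) + 189 = ((0 + 7/4) - 9) + 189 = (7/4 - 9) + 189 = -29/4 + 189 = 727/4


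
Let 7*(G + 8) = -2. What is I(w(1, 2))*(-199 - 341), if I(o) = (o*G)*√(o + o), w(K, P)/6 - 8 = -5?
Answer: 3382560/7 ≈ 4.8322e+5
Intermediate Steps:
G = -58/7 (G = -8 + (⅐)*(-2) = -8 - 2/7 = -58/7 ≈ -8.2857)
w(K, P) = 18 (w(K, P) = 48 + 6*(-5) = 48 - 30 = 18)
I(o) = -58*√2*o^(3/2)/7 (I(o) = (o*(-58/7))*√(o + o) = (-58*o/7)*√(2*o) = (-58*o/7)*(√2*√o) = -58*√2*o^(3/2)/7)
I(w(1, 2))*(-199 - 341) = (-58*√2*18^(3/2)/7)*(-199 - 341) = -58*√2*54*√2/7*(-540) = -6264/7*(-540) = 3382560/7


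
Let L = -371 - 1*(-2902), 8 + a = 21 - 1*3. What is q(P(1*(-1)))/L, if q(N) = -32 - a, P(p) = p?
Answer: -42/2531 ≈ -0.016594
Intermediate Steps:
a = 10 (a = -8 + (21 - 1*3) = -8 + (21 - 3) = -8 + 18 = 10)
q(N) = -42 (q(N) = -32 - 1*10 = -32 - 10 = -42)
L = 2531 (L = -371 + 2902 = 2531)
q(P(1*(-1)))/L = -42/2531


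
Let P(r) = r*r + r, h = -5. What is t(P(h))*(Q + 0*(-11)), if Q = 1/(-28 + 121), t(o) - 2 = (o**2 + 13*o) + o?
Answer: 22/3 ≈ 7.3333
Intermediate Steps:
P(r) = r + r**2 (P(r) = r**2 + r = r + r**2)
t(o) = 2 + o**2 + 14*o (t(o) = 2 + ((o**2 + 13*o) + o) = 2 + (o**2 + 14*o) = 2 + o**2 + 14*o)
Q = 1/93 ≈ 0.010753
t(P(h))*(Q + 0*(-11)) = (2 + (-5*(1 - 5))**2 + 14*(-5*(1 - 5)))*(1/93 + 0*(-11)) = (2 + (-5*(-4))**2 + 14*(-5*(-4)))*(1/93 + 0) = (2 + 20**2 + 14*20)*(1/93) = (2 + 400 + 280)*(1/93) = 682*(1/93) = 22/3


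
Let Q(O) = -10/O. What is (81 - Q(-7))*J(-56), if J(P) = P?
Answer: -4456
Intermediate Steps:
(81 - Q(-7))*J(-56) = (81 - (-10)/(-7))*(-56) = (81 - (-10)*(-1)/7)*(-56) = (81 - 1*10/7)*(-56) = (81 - 10/7)*(-56) = (557/7)*(-56) = -4456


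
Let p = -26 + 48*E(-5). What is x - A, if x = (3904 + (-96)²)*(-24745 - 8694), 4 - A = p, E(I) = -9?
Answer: -438720142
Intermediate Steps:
p = -458 (p = -26 + 48*(-9) = -26 - 432 = -458)
A = 462 (A = 4 - 1*(-458) = 4 + 458 = 462)
x = -438719680 (x = (3904 + 9216)*(-33439) = 13120*(-33439) = -438719680)
x - A = -438719680 - 1*462 = -438719680 - 462 = -438720142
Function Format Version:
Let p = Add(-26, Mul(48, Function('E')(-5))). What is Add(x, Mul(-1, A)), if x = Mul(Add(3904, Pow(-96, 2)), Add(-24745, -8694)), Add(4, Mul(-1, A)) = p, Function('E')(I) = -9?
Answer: -438720142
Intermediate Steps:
p = -458 (p = Add(-26, Mul(48, -9)) = Add(-26, -432) = -458)
A = 462 (A = Add(4, Mul(-1, -458)) = Add(4, 458) = 462)
x = -438719680 (x = Mul(Add(3904, 9216), -33439) = Mul(13120, -33439) = -438719680)
Add(x, Mul(-1, A)) = Add(-438719680, Mul(-1, 462)) = Add(-438719680, -462) = -438720142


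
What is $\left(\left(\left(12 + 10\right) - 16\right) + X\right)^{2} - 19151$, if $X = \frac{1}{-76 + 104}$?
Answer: $- \frac{14985823}{784} \approx -19115.0$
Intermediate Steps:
$X = \frac{1}{28} \approx 0.035714$
$\left(\left(\left(12 + 10\right) - 16\right) + X\right)^{2} - 19151 = \left(\left(\left(12 + 10\right) - 16\right) + \frac{1}{28}\right)^{2} - 19151 = \left(\left(22 - 16\right) + \frac{1}{28}\right)^{2} - 19151 = \left(6 + \frac{1}{28}\right)^{2} - 19151 = \left(\frac{169}{28}\right)^{2} - 19151 = \frac{28561}{784} - 19151 = - \frac{14985823}{784}$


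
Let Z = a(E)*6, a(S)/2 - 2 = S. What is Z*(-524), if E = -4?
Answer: 12576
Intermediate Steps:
a(S) = 4 + 2*S
Z = -24 (Z = (4 + 2*(-4))*6 = (4 - 8)*6 = -4*6 = -24)
Z*(-524) = -24*(-524) = 12576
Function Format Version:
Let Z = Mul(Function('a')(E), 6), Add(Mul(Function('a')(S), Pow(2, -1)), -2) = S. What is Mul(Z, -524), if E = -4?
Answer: 12576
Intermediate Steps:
Function('a')(S) = Add(4, Mul(2, S))
Z = -24 (Z = Mul(Add(4, Mul(2, -4)), 6) = Mul(Add(4, -8), 6) = Mul(-4, 6) = -24)
Mul(Z, -524) = Mul(-24, -524) = 12576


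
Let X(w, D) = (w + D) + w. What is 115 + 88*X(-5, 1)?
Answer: -677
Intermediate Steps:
X(w, D) = D + 2*w (X(w, D) = (D + w) + w = D + 2*w)
115 + 88*X(-5, 1) = 115 + 88*(1 + 2*(-5)) = 115 + 88*(1 - 10) = 115 + 88*(-9) = 115 - 792 = -677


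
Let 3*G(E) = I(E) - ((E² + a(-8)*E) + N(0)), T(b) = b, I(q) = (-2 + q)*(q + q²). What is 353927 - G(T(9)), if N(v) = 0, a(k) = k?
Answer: 353720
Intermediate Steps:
G(E) = -E²/3 + 8*E/3 + E*(-2 + E² - E)/3 (G(E) = (E*(-2 + E² - E) - ((E² - 8*E) + 0))/3 = (E*(-2 + E² - E) - (E² - 8*E))/3 = (E*(-2 + E² - E) + (-E² + 8*E))/3 = (-E² + 8*E + E*(-2 + E² - E))/3 = -E²/3 + 8*E/3 + E*(-2 + E² - E)/3)
353927 - G(T(9)) = 353927 - 9*(6 + 9² - 2*9)/3 = 353927 - 9*(6 + 81 - 18)/3 = 353927 - 9*69/3 = 353927 - 1*207 = 353927 - 207 = 353720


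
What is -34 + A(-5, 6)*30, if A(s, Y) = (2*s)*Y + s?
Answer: -1984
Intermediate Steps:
A(s, Y) = s + 2*Y*s (A(s, Y) = 2*Y*s + s = s + 2*Y*s)
-34 + A(-5, 6)*30 = -34 - 5*(1 + 2*6)*30 = -34 - 5*(1 + 12)*30 = -34 - 5*13*30 = -34 - 65*30 = -34 - 1950 = -1984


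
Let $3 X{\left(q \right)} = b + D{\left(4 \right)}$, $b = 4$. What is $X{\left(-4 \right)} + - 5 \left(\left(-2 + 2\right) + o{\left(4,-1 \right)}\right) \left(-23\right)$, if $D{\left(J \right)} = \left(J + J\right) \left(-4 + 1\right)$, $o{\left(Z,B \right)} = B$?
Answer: $- \frac{365}{3} \approx -121.67$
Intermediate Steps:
$D{\left(J \right)} = - 6 J$ ($D{\left(J \right)} = 2 J \left(-3\right) = - 6 J$)
$X{\left(q \right)} = - \frac{20}{3}$ ($X{\left(q \right)} = \frac{4 - 24}{3} = \frac{1}{3} \left(-20\right) = - \frac{20}{3}$)
$X{\left(-4 \right)} + - 5 \left(\left(-2 + 2\right) + o{\left(4,-1 \right)}\right) \left(-23\right) = - \frac{20}{3} + - 5 \left(\left(-2 + 2\right) - 1\right) \left(-23\right) = - \frac{20}{3} + - 5 \left(0 - 1\right) \left(-23\right) = - \frac{20}{3} + \left(-5\right) \left(-1\right) \left(-23\right) = - \frac{20}{3} + 5 \left(-23\right) = - \frac{20}{3} - 115 = - \frac{365}{3}$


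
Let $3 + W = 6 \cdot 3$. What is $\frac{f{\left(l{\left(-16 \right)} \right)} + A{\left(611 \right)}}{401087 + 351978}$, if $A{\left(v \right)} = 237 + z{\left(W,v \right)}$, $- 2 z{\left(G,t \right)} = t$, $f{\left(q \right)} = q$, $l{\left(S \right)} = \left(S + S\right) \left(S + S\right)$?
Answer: $\frac{1911}{1506130} \approx 0.0012688$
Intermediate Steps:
$l{\left(S \right)} = 4 S^{2}$ ($l{\left(S \right)} = 2 S 2 S = 4 S^{2}$)
$W = 15$ ($W = -3 + 6 \cdot 3 = -3 + 18 = 15$)
$z{\left(G,t \right)} = - \frac{t}{2}$
$A{\left(v \right)} = 237 - \frac{v}{2}$
$\frac{f{\left(l{\left(-16 \right)} \right)} + A{\left(611 \right)}}{401087 + 351978} = \frac{4 \left(-16\right)^{2} + \left(237 - \frac{611}{2}\right)}{401087 + 351978} = \frac{4 \cdot 256 + \left(237 - \frac{611}{2}\right)}{753065} = \left(1024 - \frac{137}{2}\right) \frac{1}{753065} = \frac{1911}{2} \cdot \frac{1}{753065} = \frac{1911}{1506130}$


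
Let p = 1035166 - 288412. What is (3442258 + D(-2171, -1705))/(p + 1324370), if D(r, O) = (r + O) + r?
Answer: 3436211/2071124 ≈ 1.6591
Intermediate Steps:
D(r, O) = O + 2*r (D(r, O) = (O + r) + r = O + 2*r)
p = 746754
(3442258 + D(-2171, -1705))/(p + 1324370) = (3442258 + (-1705 + 2*(-2171)))/(746754 + 1324370) = (3442258 + (-1705 - 4342))/2071124 = (3442258 - 6047)*(1/2071124) = 3436211*(1/2071124) = 3436211/2071124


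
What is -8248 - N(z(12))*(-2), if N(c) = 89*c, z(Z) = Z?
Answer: -6112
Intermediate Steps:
-8248 - N(z(12))*(-2) = -8248 - 89*12*(-2) = -8248 - 1068*(-2) = -8248 - 1*(-2136) = -8248 + 2136 = -6112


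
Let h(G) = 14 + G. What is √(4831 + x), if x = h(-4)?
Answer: √4841 ≈ 69.577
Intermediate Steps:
x = 10 (x = 14 - 4 = 10)
√(4831 + x) = √(4831 + 10) = √4841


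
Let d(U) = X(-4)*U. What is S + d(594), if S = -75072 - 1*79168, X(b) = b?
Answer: -156616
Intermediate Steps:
d(U) = -4*U
S = -154240 (S = -75072 - 79168 = -154240)
S + d(594) = -154240 - 4*594 = -154240 - 2376 = -156616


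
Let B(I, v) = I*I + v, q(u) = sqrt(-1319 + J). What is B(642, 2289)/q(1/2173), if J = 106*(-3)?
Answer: -414453*I*sqrt(1637)/1637 ≈ -10244.0*I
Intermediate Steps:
J = -318
q(u) = I*sqrt(1637) (q(u) = sqrt(-1319 - 318) = sqrt(-1637) = I*sqrt(1637))
B(I, v) = v + I**2 (B(I, v) = I**2 + v = v + I**2)
B(642, 2289)/q(1/2173) = (2289 + 642**2)/((I*sqrt(1637))) = (2289 + 412164)*(-I*sqrt(1637)/1637) = 414453*(-I*sqrt(1637)/1637) = -414453*I*sqrt(1637)/1637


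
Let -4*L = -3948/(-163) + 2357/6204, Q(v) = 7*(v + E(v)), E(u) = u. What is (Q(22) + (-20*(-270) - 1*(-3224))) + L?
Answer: 36105133873/4045008 ≈ 8925.8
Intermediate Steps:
Q(v) = 14*v (Q(v) = 7*(v + v) = 7*(2*v) = 14*v)
L = -24877583/4045008 (L = -(-3948/(-163) + 2357/6204)/4 = -(-3948*(-1/163) + 2357*(1/6204))/4 = -(3948/163 + 2357/6204)/4 = -¼*24877583/1011252 = -24877583/4045008 ≈ -6.1502)
(Q(22) + (-20*(-270) - 1*(-3224))) + L = (14*22 + (-20*(-270) - 1*(-3224))) - 24877583/4045008 = (308 + (5400 + 3224)) - 24877583/4045008 = (308 + 8624) - 24877583/4045008 = 8932 - 24877583/4045008 = 36105133873/4045008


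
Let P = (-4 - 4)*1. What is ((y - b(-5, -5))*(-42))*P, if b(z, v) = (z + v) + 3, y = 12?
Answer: 6384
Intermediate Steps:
b(z, v) = 3 + v + z (b(z, v) = (v + z) + 3 = 3 + v + z)
P = -8 (P = -8*1 = -8)
((y - b(-5, -5))*(-42))*P = ((12 - (3 - 5 - 5))*(-42))*(-8) = ((12 - 1*(-7))*(-42))*(-8) = ((12 + 7)*(-42))*(-8) = (19*(-42))*(-8) = -798*(-8) = 6384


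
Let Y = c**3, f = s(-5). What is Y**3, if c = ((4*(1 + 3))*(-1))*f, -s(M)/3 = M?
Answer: -2641807540224000000000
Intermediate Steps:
s(M) = -3*M
f = 15 (f = -3*(-5) = 15)
c = -240 (c = ((4*(1 + 3))*(-1))*15 = ((4*4)*(-1))*15 = (16*(-1))*15 = -16*15 = -240)
Y = -13824000 (Y = (-240)**3 = -13824000)
Y**3 = (-13824000)**3 = -2641807540224000000000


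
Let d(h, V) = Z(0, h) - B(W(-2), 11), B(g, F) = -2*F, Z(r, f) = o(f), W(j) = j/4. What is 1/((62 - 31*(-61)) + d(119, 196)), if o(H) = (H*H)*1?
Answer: 1/16136 ≈ 6.1973e-5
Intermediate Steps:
o(H) = H² (o(H) = H²*1 = H²)
W(j) = j/4 (W(j) = j*(¼) = j/4)
Z(r, f) = f²
d(h, V) = 22 + h² (d(h, V) = h² - (-2)*11 = h² - 1*(-22) = h² + 22 = 22 + h²)
1/((62 - 31*(-61)) + d(119, 196)) = 1/((62 - 31*(-61)) + (22 + 119²)) = 1/((62 + 1891) + (22 + 14161)) = 1/(1953 + 14183) = 1/16136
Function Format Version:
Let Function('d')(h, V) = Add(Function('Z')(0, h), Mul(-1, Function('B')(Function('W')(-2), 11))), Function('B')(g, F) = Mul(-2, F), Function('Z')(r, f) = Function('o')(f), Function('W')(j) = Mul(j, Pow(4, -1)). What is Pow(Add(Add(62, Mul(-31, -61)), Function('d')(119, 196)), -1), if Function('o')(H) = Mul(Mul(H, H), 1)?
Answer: Rational(1, 16136) ≈ 6.1973e-5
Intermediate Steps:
Function('o')(H) = Pow(H, 2) (Function('o')(H) = Mul(Pow(H, 2), 1) = Pow(H, 2))
Function('W')(j) = Mul(Rational(1, 4), j) (Function('W')(j) = Mul(j, Rational(1, 4)) = Mul(Rational(1, 4), j))
Function('Z')(r, f) = Pow(f, 2)
Function('d')(h, V) = Add(22, Pow(h, 2)) (Function('d')(h, V) = Add(Pow(h, 2), Mul(-1, Mul(-2, 11))) = Add(Pow(h, 2), Mul(-1, -22)) = Add(Pow(h, 2), 22) = Add(22, Pow(h, 2)))
Pow(Add(Add(62, Mul(-31, -61)), Function('d')(119, 196)), -1) = Pow(Add(Add(62, Mul(-31, -61)), Add(22, Pow(119, 2))), -1) = Pow(Add(Add(62, 1891), Add(22, 14161)), -1) = Pow(Add(1953, 14183), -1) = Pow(16136, -1) = Rational(1, 16136)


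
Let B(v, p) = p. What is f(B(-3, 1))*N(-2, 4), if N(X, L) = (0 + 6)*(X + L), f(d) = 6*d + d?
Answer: 84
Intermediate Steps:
f(d) = 7*d
N(X, L) = 6*L + 6*X (N(X, L) = 6*(L + X) = 6*L + 6*X)
f(B(-3, 1))*N(-2, 4) = (7*1)*(6*4 + 6*(-2)) = 7*(24 - 12) = 7*12 = 84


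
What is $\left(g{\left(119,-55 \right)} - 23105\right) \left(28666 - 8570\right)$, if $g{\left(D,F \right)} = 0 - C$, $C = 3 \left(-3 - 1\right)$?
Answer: $-464076928$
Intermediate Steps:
$C = -12$ ($C = 3 \left(-4\right) = -12$)
$g{\left(D,F \right)} = 12$ ($g{\left(D,F \right)} = 0 - -12 = 0 + 12 = 12$)
$\left(g{\left(119,-55 \right)} - 23105\right) \left(28666 - 8570\right) = \left(12 - 23105\right) \left(28666 - 8570\right) = \left(-23093\right) 20096 = -464076928$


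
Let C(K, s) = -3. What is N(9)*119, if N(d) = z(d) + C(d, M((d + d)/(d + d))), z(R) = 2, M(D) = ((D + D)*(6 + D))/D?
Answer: -119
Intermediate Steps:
M(D) = 12 + 2*D (M(D) = ((2*D)*(6 + D))/D = (2*D*(6 + D))/D = 12 + 2*D)
N(d) = -1 (N(d) = 2 - 3 = -1)
N(9)*119 = -1*119 = -119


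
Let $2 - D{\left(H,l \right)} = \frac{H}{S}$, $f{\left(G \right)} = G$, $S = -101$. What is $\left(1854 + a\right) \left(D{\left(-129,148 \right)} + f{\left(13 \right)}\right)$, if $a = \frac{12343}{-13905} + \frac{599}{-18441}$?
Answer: $\frac{903410839408}{35526245} \approx 25429.0$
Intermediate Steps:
$D{\left(H,l \right)} = 2 + \frac{H}{101}$ ($D{\left(H,l \right)} = 2 - \frac{H}{-101} = 2 - H \left(- \frac{1}{101}\right) = 2 - - \frac{H}{101} = 2 + \frac{H}{101}$)
$a = - \frac{2912918}{3165705}$ ($a = 12343 \left(- \frac{1}{13905}\right) + 599 \left(- \frac{1}{18441}\right) = - \frac{12343}{13905} - \frac{599}{18441} = - \frac{2912918}{3165705} \approx -0.92015$)
$\left(1854 + a\right) \left(D{\left(-129,148 \right)} + f{\left(13 \right)}\right) = \left(1854 - \frac{2912918}{3165705}\right) \left(\left(2 + \frac{1}{101} \left(-129\right)\right) + 13\right) = \frac{5866304152 \left(\left(2 - \frac{129}{101}\right) + 13\right)}{3165705} = \frac{5866304152 \left(\frac{73}{101} + 13\right)}{3165705} = \frac{5866304152}{3165705} \cdot \frac{1386}{101} = \frac{903410839408}{35526245}$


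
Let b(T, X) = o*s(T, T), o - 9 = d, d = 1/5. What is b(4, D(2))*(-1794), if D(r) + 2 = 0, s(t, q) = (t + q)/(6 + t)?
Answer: -330096/25 ≈ -13204.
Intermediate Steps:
s(t, q) = (q + t)/(6 + t)
D(r) = -2 (D(r) = -2 + 0 = -2)
d = ⅕ (d = 1*(⅕) = ⅕ ≈ 0.20000)
o = 46/5 (o = 9 + ⅕ = 46/5 ≈ 9.2000)
b(T, X) = 92*T/(5*(6 + T)) (b(T, X) = 46*((T + T)/(6 + T))/5 = 46*((2*T)/(6 + T))/5 = 46*(2*T/(6 + T))/5 = 92*T/(5*(6 + T)))
b(4, D(2))*(-1794) = ((92/5)*4/(6 + 4))*(-1794) = ((92/5)*4/10)*(-1794) = ((92/5)*4*(⅒))*(-1794) = (184/25)*(-1794) = -330096/25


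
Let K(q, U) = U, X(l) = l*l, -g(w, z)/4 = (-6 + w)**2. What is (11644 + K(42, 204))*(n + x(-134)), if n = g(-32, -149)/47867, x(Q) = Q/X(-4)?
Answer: -4818132857/47867 ≈ -1.0066e+5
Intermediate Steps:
g(w, z) = -4*(-6 + w)**2
X(l) = l**2
x(Q) = Q/16 (x(Q) = Q/((-4)**2) = Q/16)
n = -5776/47867 (n = -4*(-6 - 32)**2/47867 = -4*(-38)**2*(1/47867) = -4*1444*(1/47867) = -5776*1/47867 = -5776/47867 ≈ -0.12067)
(11644 + K(42, 204))*(n + x(-134)) = (11644 + 204)*(-5776/47867 + (1/16)*(-134)) = 11848*(-5776/47867 - 67/8) = 11848*(-3253297/382936) = -4818132857/47867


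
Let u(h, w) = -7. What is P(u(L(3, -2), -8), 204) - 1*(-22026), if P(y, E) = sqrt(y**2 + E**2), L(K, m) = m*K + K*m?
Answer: 22026 + sqrt(41665) ≈ 22230.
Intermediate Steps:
L(K, m) = 2*K*m (L(K, m) = K*m + K*m = 2*K*m)
P(y, E) = sqrt(E**2 + y**2)
P(u(L(3, -2), -8), 204) - 1*(-22026) = sqrt(204**2 + (-7)**2) - 1*(-22026) = sqrt(41616 + 49) + 22026 = sqrt(41665) + 22026 = 22026 + sqrt(41665)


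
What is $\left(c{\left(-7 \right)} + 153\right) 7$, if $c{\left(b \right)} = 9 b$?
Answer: $630$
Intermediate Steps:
$\left(c{\left(-7 \right)} + 153\right) 7 = \left(9 \left(-7\right) + 153\right) 7 = \left(-63 + 153\right) 7 = 90 \cdot 7 = 630$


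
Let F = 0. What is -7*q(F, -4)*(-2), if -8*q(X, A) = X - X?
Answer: 0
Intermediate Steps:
q(X, A) = 0 (q(X, A) = -(X - X)/8 = -⅛*0 = 0)
-7*q(F, -4)*(-2) = -7*0*(-2) = 0*(-2) = 0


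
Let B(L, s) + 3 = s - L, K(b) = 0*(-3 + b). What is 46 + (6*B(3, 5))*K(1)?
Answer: 46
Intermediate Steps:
K(b) = 0
B(L, s) = -3 + s - L (B(L, s) = -3 + (s - L) = -3 + s - L)
46 + (6*B(3, 5))*K(1) = 46 + (6*(-3 + 5 - 1*3))*0 = 46 + (6*(-3 + 5 - 3))*0 = 46 + (6*(-1))*0 = 46 - 6*0 = 46 + 0 = 46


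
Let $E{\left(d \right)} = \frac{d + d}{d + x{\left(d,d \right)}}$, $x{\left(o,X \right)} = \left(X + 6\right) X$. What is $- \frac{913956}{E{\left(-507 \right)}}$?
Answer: $228489000$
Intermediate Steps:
$x{\left(o,X \right)} = X \left(6 + X\right)$ ($x{\left(o,X \right)} = \left(6 + X\right) X = X \left(6 + X\right)$)
$E{\left(d \right)} = \frac{2 d}{d + d \left(6 + d\right)}$ ($E{\left(d \right)} = \frac{d + d}{d + d \left(6 + d\right)} = \frac{2 d}{d + d \left(6 + d\right)}$)
$- \frac{913956}{E{\left(-507 \right)}} = - \frac{913956}{2 \frac{1}{7 - 507}} = - \frac{913956}{2 \frac{1}{-500}} = - \frac{913956}{2 \left(- \frac{1}{500}\right)} = - \frac{913956}{- \frac{1}{250}} = \left(-913956\right) \left(-250\right) = 228489000$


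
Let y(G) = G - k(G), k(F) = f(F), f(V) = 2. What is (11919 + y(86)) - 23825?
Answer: -11822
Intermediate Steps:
k(F) = 2
y(G) = -2 + G (y(G) = G - 1*2 = G - 2 = -2 + G)
(11919 + y(86)) - 23825 = (11919 + (-2 + 86)) - 23825 = (11919 + 84) - 23825 = 12003 - 23825 = -11822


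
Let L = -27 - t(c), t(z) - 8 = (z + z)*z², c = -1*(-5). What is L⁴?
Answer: 6597500625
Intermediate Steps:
c = 5
t(z) = 8 + 2*z³ (t(z) = 8 + (z + z)*z² = 8 + (2*z)*z² = 8 + 2*z³)
L = -285 (L = -27 - (8 + 2*5³) = -27 - (8 + 2*125) = -27 - (8 + 250) = -27 - 1*258 = -27 - 258 = -285)
L⁴ = (-285)⁴ = 6597500625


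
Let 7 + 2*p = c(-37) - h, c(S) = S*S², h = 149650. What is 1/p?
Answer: -1/100155 ≈ -9.9845e-6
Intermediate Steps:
c(S) = S³
p = -100155 (p = -7/2 + ((-37)³ - 1*149650)/2 = -7/2 + (-50653 - 149650)/2 = -7/2 + (½)*(-200303) = -7/2 - 200303/2 = -100155)
1/p = 1/(-100155) = -1/100155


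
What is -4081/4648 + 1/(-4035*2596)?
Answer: -1526711011/1738826760 ≈ -0.87801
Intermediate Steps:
-4081/4648 + 1/(-4035*2596) = -4081*1/4648 - 1/4035*1/2596 = -583/664 - 1/10474860 = -1526711011/1738826760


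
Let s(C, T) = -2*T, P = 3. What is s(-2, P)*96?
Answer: -576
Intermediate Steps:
s(-2, P)*96 = -2*3*96 = -6*96 = -576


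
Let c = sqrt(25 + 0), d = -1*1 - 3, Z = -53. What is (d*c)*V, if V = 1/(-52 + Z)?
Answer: 4/21 ≈ 0.19048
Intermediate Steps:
V = -1/105 (V = 1/(-52 - 53) = 1/(-105) = -1/105 ≈ -0.0095238)
d = -4 (d = -1 - 3 = -4)
c = 5 (c = sqrt(25) = 5)
(d*c)*V = -4*5*(-1/105) = -20*(-1/105) = 4/21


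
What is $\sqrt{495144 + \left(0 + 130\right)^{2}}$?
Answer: $2 \sqrt{128011} \approx 715.57$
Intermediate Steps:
$\sqrt{495144 + \left(0 + 130\right)^{2}} = \sqrt{495144 + 130^{2}} = \sqrt{495144 + 16900} = \sqrt{512044} = 2 \sqrt{128011}$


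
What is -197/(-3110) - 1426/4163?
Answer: -157163/562910 ≈ -0.27920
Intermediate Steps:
-197/(-3110) - 1426/4163 = -197*(-1/3110) - 1426*1/4163 = 197/3110 - 62/181 = -157163/562910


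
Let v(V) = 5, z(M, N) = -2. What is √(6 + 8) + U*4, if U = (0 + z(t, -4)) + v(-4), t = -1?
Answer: 12 + √14 ≈ 15.742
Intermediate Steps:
U = 3 (U = (0 - 2) + 5 = -2 + 5 = 3)
√(6 + 8) + U*4 = √(6 + 8) + 3*4 = √14 + 12 = 12 + √14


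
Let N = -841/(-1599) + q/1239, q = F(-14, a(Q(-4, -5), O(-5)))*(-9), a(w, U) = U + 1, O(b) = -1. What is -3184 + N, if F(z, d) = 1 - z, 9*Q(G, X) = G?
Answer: -2102396830/660387 ≈ -3183.6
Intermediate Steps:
Q(G, X) = G/9
a(w, U) = 1 + U
q = -135 (q = (1 - 1*(-14))*(-9) = (1 + 14)*(-9) = 15*(-9) = -135)
N = 275378/660387 (N = -841/(-1599) - 135/1239 = -841*(-1/1599) - 135*1/1239 = 841/1599 - 45/413 = 275378/660387 ≈ 0.41700)
-3184 + N = -3184 + 275378/660387 = -2102396830/660387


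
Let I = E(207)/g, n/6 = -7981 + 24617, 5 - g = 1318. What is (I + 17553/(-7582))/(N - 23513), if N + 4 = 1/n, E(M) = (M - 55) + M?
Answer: 1286080599516/11684243297350793 ≈ 0.00011007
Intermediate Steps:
g = -1313 (g = 5 - 1*1318 = 5 - 1318 = -1313)
E(M) = -55 + 2*M (E(M) = (-55 + M) + M = -55 + 2*M)
n = 99816 (n = 6*(-7981 + 24617) = 6*16636 = 99816)
I = -359/1313 (I = (-55 + 2*207)/(-1313) = (-55 + 414)*(-1/1313) = 359*(-1/1313) = -359/1313 ≈ -0.27342)
N = -399263/99816 (N = -4 + 1/99816 = -399263/99816 ≈ -4.0000)
(I + 17553/(-7582))/(N - 23513) = (-359/1313 + 17553/(-7582))/(-399263/99816 - 23513) = (-359/1313 + 17553*(-1/7582))/(-2347372871/99816) = (-359/1313 - 17553/7582)*(-99816/2347372871) = -25769027/9955166*(-99816/2347372871) = 1286080599516/11684243297350793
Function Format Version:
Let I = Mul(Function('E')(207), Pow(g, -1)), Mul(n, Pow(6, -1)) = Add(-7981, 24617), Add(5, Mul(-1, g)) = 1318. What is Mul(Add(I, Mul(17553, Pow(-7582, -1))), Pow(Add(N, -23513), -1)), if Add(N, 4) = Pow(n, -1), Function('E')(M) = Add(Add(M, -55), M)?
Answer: Rational(1286080599516, 11684243297350793) ≈ 0.00011007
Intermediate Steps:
g = -1313 (g = Add(5, Mul(-1, 1318)) = Add(5, -1318) = -1313)
Function('E')(M) = Add(-55, Mul(2, M)) (Function('E')(M) = Add(Add(-55, M), M) = Add(-55, Mul(2, M)))
n = 99816 (n = Mul(6, Add(-7981, 24617)) = Mul(6, 16636) = 99816)
I = Rational(-359, 1313) (I = Mul(Add(-55, Mul(2, 207)), Pow(-1313, -1)) = Mul(Add(-55, 414), Rational(-1, 1313)) = Mul(359, Rational(-1, 1313)) = Rational(-359, 1313) ≈ -0.27342)
N = Rational(-399263, 99816) (N = Add(-4, Pow(99816, -1)) = Add(-4, Rational(1, 99816)) = Rational(-399263, 99816) ≈ -4.0000)
Mul(Add(I, Mul(17553, Pow(-7582, -1))), Pow(Add(N, -23513), -1)) = Mul(Add(Rational(-359, 1313), Mul(17553, Pow(-7582, -1))), Pow(Add(Rational(-399263, 99816), -23513), -1)) = Mul(Add(Rational(-359, 1313), Mul(17553, Rational(-1, 7582))), Pow(Rational(-2347372871, 99816), -1)) = Mul(Add(Rational(-359, 1313), Rational(-17553, 7582)), Rational(-99816, 2347372871)) = Mul(Rational(-25769027, 9955166), Rational(-99816, 2347372871)) = Rational(1286080599516, 11684243297350793)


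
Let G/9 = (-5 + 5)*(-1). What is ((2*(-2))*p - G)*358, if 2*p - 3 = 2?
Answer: -3580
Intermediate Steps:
p = 5/2 (p = 3/2 + (1/2)*2 = 3/2 + 1 = 5/2 ≈ 2.5000)
G = 0 (G = 9*((-5 + 5)*(-1)) = 9*(0*(-1)) = 9*0 = 0)
((2*(-2))*p - G)*358 = ((2*(-2))*(5/2) - 1*0)*358 = (-4*5/2 + 0)*358 = (-10 + 0)*358 = -10*358 = -3580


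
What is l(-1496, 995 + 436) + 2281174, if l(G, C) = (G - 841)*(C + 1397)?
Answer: -4327862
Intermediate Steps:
l(G, C) = (-841 + G)*(1397 + C)
l(-1496, 995 + 436) + 2281174 = (-1174877 - 841*(995 + 436) + 1397*(-1496) + (995 + 436)*(-1496)) + 2281174 = (-1174877 - 841*1431 - 2089912 + 1431*(-1496)) + 2281174 = (-1174877 - 1203471 - 2089912 - 2140776) + 2281174 = -6609036 + 2281174 = -4327862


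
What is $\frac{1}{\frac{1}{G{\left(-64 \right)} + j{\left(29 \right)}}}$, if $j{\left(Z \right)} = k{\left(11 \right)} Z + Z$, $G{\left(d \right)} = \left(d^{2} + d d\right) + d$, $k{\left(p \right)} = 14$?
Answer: $8563$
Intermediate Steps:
$G{\left(d \right)} = d + 2 d^{2}$ ($G{\left(d \right)} = \left(d^{2} + d^{2}\right) + d = 2 d^{2} + d = d + 2 d^{2}$)
$j{\left(Z \right)} = 15 Z$ ($j{\left(Z \right)} = 14 Z + Z = 15 Z$)
$\frac{1}{\frac{1}{G{\left(-64 \right)} + j{\left(29 \right)}}} = \frac{1}{\frac{1}{- 64 \left(1 + 2 \left(-64\right)\right) + 15 \cdot 29}} = \frac{1}{\frac{1}{- 64 \left(1 - 128\right) + 435}} = \frac{1}{\frac{1}{\left(-64\right) \left(-127\right) + 435}} = \frac{1}{\frac{1}{8128 + 435}} = \frac{1}{\frac{1}{8563}} = 8563$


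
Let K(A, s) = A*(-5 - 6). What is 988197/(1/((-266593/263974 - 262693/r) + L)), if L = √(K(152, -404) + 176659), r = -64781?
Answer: 51459331889099253/17100499694 + 2964591*√19443 ≈ 4.1639e+8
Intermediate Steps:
K(A, s) = -11*A (K(A, s) = A*(-11) = -11*A)
L = 3*√19443 (L = √(-11*152 + 176659) = √(-1672 + 176659) = √174987 = 3*√19443 ≈ 418.31)
988197/(1/((-266593/263974 - 262693/r) + L)) = 988197/(1/((-266593/263974 - 262693/(-64781)) + 3*√19443)) = 988197/(1/((-266593*1/263974 - 262693*(-1/64781)) + 3*√19443)) = 988197/(1/((-266593/263974 + 262693/64781) + 3*√19443)) = 988197/(1/(52073960849/17100499694 + 3*√19443)) = 988197*(52073960849/17100499694 + 3*√19443) = 51459331889099253/17100499694 + 2964591*√19443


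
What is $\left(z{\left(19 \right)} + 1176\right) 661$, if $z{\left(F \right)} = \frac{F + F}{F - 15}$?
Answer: $\frac{1567231}{2} \approx 7.8362 \cdot 10^{5}$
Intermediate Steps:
$z{\left(F \right)} = \frac{2 F}{-15 + F}$
$\left(z{\left(19 \right)} + 1176\right) 661 = \left(2 \cdot 19 \frac{1}{-15 + 19} + 1176\right) 661 = \left(2 \cdot 19 \cdot \frac{1}{4} + 1176\right) 661 = \left(\frac{19}{2} + 1176\right) 661 = \frac{2371}{2} \cdot 661 = \frac{1567231}{2}$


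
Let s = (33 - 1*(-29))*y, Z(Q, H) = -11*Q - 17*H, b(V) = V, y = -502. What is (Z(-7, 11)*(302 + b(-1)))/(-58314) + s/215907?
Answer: 888952639/2098400133 ≈ 0.42363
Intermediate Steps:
Z(Q, H) = -17*H - 11*Q
s = -31124 (s = (33 - 1*(-29))*(-502) = (33 + 29)*(-502) = 62*(-502) = -31124)
(Z(-7, 11)*(302 + b(-1)))/(-58314) + s/215907 = ((-17*11 - 11*(-7))*(302 - 1))/(-58314) - 31124/215907 = ((-187 + 77)*301)*(-1/58314) - 31124*1/215907 = -110*301*(-1/58314) - 31124/215907 = -33110*(-1/58314) - 31124/215907 = 16555/29157 - 31124/215907 = 888952639/2098400133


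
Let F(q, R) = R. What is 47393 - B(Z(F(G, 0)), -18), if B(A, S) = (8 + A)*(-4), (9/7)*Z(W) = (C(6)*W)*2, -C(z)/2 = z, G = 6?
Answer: 47425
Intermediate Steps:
C(z) = -2*z
Z(W) = -56*W/3 (Z(W) = 7*(((-2*6)*W)*2)/9 = 7*(-12*W*2)/9 = 7*(-24*W)/9 = -56*W/3)
B(A, S) = -32 - 4*A
47393 - B(Z(F(G, 0)), -18) = 47393 - (-32 - (-224)*0/3) = 47393 - (-32 - 4*0) = 47393 - (-32 + 0) = 47393 - 1*(-32) = 47393 + 32 = 47425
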